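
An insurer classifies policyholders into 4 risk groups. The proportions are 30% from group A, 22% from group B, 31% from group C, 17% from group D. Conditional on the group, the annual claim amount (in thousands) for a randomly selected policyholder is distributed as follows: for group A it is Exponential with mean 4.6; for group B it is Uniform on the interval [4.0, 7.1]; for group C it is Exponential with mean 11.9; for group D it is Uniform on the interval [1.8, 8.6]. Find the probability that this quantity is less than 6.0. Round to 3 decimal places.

Conditional on each group, P(X < 6.0): A: 0.728651; B: 0.645161; C: 0.396012; D: 0.617647.
By total probability, P(X < 6.0) = 0.3·0.728651 + 0.22·0.645161 + 0.31·0.396012 + 0.17·0.617647 = 0.588295.

0.588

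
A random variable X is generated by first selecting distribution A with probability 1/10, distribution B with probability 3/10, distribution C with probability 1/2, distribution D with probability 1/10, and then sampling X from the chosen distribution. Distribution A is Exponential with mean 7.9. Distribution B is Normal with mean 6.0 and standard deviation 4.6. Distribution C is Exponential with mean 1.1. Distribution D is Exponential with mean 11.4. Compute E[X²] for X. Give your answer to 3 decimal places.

56.832

For each component E[X²] = Var + (mean)², giving A: 124.82; B: 57.16; C: 2.42; D: 259.92.
Overall E[X²] = 0.1·124.82 + 0.3·57.16 + 0.5·2.42 + 0.1·259.92 = 56.832.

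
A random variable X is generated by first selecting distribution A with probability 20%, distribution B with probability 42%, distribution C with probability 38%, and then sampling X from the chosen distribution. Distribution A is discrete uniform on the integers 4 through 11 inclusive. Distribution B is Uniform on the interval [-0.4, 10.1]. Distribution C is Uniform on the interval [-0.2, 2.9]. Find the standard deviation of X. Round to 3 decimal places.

3.261

Per component, A: μ=7.5, E[X²]=61.5; B: μ=4.85, E[X²]=32.71; C: μ=1.35, E[X²]=2.62333.
E[X] = 0.2·7.5 + 0.42·4.85 + 0.38·1.35 = 4.05.
E[X²] = 0.2·61.5 + 0.42·32.71 + 0.38·2.62333 = 27.0351.
Var(X) = E[X²] − (E[X])² = 27.0351 − 16.4025 = 10.6326.
SD(X) = √10.6326 = 3.26076.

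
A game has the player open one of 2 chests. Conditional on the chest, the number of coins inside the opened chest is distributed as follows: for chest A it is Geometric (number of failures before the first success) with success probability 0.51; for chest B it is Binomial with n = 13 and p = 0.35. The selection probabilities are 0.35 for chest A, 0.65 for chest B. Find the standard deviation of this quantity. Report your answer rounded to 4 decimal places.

2.3479

Per component, A: μ=0.960784, E[X²]=2.807; B: μ=4.55, E[X²]=23.66.
E[X] = 0.35·0.960784 + 0.65·4.55 = 3.29377.
E[X²] = 0.35·2.807 + 0.65·23.66 = 16.3614.
Var(X) = E[X²] − (E[X])² = 16.3614 − 10.849 = 5.5125.
SD(X) = √5.5125 = 2.34787.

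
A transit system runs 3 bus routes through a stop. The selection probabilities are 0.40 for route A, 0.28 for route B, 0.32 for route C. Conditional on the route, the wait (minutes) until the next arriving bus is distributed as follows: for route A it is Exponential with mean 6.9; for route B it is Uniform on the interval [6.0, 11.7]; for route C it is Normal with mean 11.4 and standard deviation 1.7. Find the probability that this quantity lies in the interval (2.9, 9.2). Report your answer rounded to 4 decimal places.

Conditional on each route, P(2.9 < X < 9.2): A: 0.393259; B: 0.561404; C: 0.0978121.
By total probability, P(2.9 < X < 9.2) = 0.4·0.393259 + 0.28·0.561404 + 0.32·0.0978121 = 0.345797.

0.3458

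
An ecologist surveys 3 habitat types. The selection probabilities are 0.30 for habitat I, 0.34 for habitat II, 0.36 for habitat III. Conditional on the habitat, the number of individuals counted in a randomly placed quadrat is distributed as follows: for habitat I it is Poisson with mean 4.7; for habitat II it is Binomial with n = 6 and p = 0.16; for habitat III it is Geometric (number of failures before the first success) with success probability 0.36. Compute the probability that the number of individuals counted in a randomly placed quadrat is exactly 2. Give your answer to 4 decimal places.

Conditional on each habitat, P(X = 2): I: 0.100457; II: 0.191183; III: 0.147456.
By total probability, P(X = 2) = 0.3·0.100457 + 0.34·0.191183 + 0.36·0.147456 = 0.148223.

0.1482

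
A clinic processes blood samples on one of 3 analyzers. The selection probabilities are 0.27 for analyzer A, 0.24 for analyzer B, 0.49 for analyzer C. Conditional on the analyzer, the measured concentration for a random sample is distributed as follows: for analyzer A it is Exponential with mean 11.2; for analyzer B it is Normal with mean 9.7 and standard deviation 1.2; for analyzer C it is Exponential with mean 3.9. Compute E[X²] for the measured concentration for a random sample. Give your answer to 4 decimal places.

105.5706

For each component E[X²] = Var + (mean)², giving A: 250.88; B: 95.53; C: 30.42.
Overall E[X²] = 0.27·250.88 + 0.24·95.53 + 0.49·30.42 = 105.571.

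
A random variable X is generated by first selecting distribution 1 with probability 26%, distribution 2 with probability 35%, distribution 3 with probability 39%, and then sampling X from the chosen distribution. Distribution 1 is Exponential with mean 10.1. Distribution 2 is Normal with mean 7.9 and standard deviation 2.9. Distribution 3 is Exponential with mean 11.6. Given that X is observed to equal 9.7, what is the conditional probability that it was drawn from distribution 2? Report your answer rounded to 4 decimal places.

Likelihoods f(9.7 | ·): 1: 0.0378952; 2: 0.113463; 3: 0.0373579.
Posterior ∝ prior × likelihood. Numerator for 2: 0.35·0.113463 = 0.0397121.
Normalizing constant: 0.26·0.0378952 + 0.35·0.113463 + 0.39·0.0373579 = 0.0641344.
P(2 | observation) = 0.0397121 / 0.0641344 = 0.619201.

0.6192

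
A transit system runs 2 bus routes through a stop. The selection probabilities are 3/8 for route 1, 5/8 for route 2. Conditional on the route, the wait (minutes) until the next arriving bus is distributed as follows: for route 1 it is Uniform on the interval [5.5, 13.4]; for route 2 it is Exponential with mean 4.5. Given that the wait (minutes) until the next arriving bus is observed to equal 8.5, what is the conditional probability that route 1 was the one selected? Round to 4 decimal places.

Likelihoods f(8.5 | ·): 1: 0.126582; 2: 0.0336088.
Posterior ∝ prior × likelihood. Numerator for 1: 0.375·0.126582 = 0.0474684.
Normalizing constant: 0.375·0.126582 + 0.625·0.0336088 = 0.0684739.
P(1 | observation) = 0.0474684 / 0.0684739 = 0.693233.

0.6932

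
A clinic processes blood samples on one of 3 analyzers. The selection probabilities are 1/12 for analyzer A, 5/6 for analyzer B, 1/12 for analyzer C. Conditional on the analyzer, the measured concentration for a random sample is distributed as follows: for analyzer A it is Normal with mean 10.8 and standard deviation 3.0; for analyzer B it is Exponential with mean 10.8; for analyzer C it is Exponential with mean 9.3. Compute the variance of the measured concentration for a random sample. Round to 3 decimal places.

105.329

Per component, A: μ=10.8, E[X²]=125.64; B: μ=10.8, E[X²]=233.28; C: μ=9.3, E[X²]=172.98.
E[X] = 0.0833333·10.8 + 0.833333·10.8 + 0.0833333·9.3 = 10.675.
E[X²] = 0.0833333·125.64 + 0.833333·233.28 + 0.0833333·172.98 = 219.285.
Var(X) = E[X²] − (E[X])² = 219.285 − 113.956 = 105.329.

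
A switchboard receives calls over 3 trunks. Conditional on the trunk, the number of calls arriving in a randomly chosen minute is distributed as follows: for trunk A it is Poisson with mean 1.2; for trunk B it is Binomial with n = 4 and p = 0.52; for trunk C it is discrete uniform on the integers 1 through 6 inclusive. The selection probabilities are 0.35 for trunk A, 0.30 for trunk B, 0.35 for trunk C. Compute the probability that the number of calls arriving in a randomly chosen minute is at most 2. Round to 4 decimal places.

0.6216

Conditional on each trunk, P(X ≤ 2): A: 0.879487; B: 0.656916; C: 0.333333.
By total probability, P(X ≤ 2) = 0.35·0.879487 + 0.3·0.656916 + 0.35·0.333333 = 0.621562.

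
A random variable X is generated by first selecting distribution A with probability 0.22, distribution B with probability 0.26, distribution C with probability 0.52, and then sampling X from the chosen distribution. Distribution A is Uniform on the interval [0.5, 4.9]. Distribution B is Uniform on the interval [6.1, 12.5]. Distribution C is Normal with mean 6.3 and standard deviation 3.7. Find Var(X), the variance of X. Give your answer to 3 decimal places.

Per component, A: μ=2.7, E[X²]=8.90333; B: μ=9.3, E[X²]=89.9033; C: μ=6.3, E[X²]=53.38.
E[X] = 0.22·2.7 + 0.26·9.3 + 0.52·6.3 = 6.288.
E[X²] = 0.22·8.90333 + 0.26·89.9033 + 0.52·53.38 = 53.0912.
Var(X) = E[X²] − (E[X])² = 53.0912 − 39.5389 = 13.5523.

13.552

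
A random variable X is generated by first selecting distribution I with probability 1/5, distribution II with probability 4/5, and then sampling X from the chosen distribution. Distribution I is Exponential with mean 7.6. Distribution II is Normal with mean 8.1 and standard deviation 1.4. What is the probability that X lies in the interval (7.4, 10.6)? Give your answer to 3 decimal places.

0.549

Conditional on each component, P(7.4 < X < 10.6): I: 0.129791; II: 0.65439.
By total probability, P(7.4 < X < 10.6) = 0.2·0.129791 + 0.8·0.65439 = 0.54947.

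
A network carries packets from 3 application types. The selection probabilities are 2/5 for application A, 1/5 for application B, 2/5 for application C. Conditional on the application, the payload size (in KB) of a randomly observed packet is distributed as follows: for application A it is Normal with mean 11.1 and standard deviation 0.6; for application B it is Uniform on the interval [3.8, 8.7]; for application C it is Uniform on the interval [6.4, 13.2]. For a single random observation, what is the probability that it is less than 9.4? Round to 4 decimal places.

Conditional on each application, P(X < 9.4): A: 0.00230327; B: 1; C: 0.441176.
By total probability, P(X < 9.4) = 0.4·0.00230327 + 0.2·1 + 0.4·0.441176 = 0.377392.

0.3774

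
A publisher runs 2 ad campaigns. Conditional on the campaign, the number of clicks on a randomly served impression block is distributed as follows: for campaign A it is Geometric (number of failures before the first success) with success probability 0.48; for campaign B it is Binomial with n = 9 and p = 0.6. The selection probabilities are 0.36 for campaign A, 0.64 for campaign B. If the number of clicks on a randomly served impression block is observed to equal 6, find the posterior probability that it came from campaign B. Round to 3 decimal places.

0.979

Likelihoods P(X=6 | ·): A: 0.00948989; B: 0.250823.
Posterior ∝ prior × likelihood. Numerator for B: 0.64·0.250823 = 0.160526.
Normalizing constant: 0.36·0.00948989 + 0.64·0.250823 = 0.163943.
P(B | observation) = 0.160526 / 0.163943 = 0.979161.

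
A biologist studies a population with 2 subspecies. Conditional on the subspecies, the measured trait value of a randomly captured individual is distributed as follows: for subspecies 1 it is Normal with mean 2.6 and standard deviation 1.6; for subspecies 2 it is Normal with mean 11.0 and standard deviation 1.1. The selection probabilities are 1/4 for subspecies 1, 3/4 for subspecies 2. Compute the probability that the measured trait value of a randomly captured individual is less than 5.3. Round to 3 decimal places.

Conditional on each subspecies, P(X < 5.3): 1: 0.954246; 2: 1.09867e-07.
By total probability, P(X < 5.3) = 0.25·0.954246 + 0.75·1.09867e-07 = 0.238562.

0.239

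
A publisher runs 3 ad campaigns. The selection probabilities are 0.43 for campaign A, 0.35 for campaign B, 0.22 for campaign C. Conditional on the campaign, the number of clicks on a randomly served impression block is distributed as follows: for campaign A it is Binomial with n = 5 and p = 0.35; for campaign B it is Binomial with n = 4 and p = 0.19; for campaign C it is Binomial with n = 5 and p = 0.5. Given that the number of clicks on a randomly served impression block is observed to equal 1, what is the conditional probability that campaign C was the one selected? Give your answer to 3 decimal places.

Likelihoods P(X=1 | ·): A: 0.312386; B: 0.403895; C: 0.15625.
Posterior ∝ prior × likelihood. Numerator for C: 0.22·0.15625 = 0.034375.
Normalizing constant: 0.43·0.312386 + 0.35·0.403895 + 0.22·0.15625 = 0.310064.
P(C | observation) = 0.034375 / 0.310064 = 0.110864.

0.111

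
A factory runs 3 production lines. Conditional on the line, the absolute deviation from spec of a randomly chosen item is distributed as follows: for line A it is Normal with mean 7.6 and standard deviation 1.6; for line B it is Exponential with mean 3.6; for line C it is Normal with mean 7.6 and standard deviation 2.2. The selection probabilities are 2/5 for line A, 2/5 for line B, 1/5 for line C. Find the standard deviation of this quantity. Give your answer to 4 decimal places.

3.3190

Per component, A: μ=7.6, E[X²]=60.32; B: μ=3.6, E[X²]=25.92; C: μ=7.6, E[X²]=62.6.
E[X] = 0.4·7.6 + 0.4·3.6 + 0.2·7.6 = 6.
E[X²] = 0.4·60.32 + 0.4·25.92 + 0.2·62.6 = 47.016.
Var(X) = E[X²] − (E[X])² = 47.016 − 36 = 11.016.
SD(X) = √11.016 = 3.31904.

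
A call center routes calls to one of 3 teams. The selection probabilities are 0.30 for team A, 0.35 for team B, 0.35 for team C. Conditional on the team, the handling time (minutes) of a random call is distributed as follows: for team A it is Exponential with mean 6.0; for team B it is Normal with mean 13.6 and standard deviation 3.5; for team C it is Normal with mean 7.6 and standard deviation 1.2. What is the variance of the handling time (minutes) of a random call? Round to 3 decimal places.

26.335

Per component, A: μ=6, E[X²]=72; B: μ=13.6, E[X²]=197.21; C: μ=7.6, E[X²]=59.2.
E[X] = 0.3·6 + 0.35·13.6 + 0.35·7.6 = 9.22.
E[X²] = 0.3·72 + 0.35·197.21 + 0.35·59.2 = 111.343.
Var(X) = E[X²] − (E[X])² = 111.343 − 85.0084 = 26.3351.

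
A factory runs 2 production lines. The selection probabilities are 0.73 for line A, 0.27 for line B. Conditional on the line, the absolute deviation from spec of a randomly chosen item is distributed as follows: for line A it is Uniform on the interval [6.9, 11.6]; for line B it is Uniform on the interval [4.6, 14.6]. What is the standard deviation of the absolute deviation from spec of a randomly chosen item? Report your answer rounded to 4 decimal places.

Per component, A: μ=9.25, E[X²]=87.4033; B: μ=9.6, E[X²]=100.493.
E[X] = 0.73·9.25 + 0.27·9.6 = 9.3445.
E[X²] = 0.73·87.4033 + 0.27·100.493 = 90.9376.
Var(X) = E[X²] − (E[X])² = 90.9376 − 87.3197 = 3.61795.
SD(X) = √3.61795 = 1.90209.

1.9021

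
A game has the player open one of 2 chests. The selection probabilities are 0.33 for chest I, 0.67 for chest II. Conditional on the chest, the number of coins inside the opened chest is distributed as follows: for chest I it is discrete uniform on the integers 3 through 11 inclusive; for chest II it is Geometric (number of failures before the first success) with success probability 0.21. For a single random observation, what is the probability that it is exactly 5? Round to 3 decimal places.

Conditional on each chest, P(X = 5): I: 0.111111; II: 0.0646182.
By total probability, P(X = 5) = 0.33·0.111111 + 0.67·0.0646182 = 0.0799609.

0.080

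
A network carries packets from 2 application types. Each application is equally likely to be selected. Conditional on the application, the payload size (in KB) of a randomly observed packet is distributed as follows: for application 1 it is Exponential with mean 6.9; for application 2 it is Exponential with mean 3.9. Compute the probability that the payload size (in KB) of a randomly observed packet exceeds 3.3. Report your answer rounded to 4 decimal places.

0.5245

Conditional on each application, P(X > 3.3): 1: 0.61986; 2: 0.429062.
By total probability, P(X > 3.3) = 0.5·0.61986 + 0.5·0.429062 = 0.524461.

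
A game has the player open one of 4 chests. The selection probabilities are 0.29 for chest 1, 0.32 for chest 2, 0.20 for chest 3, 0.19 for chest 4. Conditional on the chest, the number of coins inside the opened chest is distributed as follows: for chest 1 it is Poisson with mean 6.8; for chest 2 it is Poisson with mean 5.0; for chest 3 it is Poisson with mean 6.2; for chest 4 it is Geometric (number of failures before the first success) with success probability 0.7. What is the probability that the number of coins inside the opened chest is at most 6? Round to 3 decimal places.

0.688

Conditional on each chest, P(X ≤ 6): 1: 0.479916; 2: 0.762183; 3: 0.574213; 4: 0.999781.
By total probability, P(X ≤ 6) = 0.29·0.479916 + 0.32·0.762183 + 0.2·0.574213 + 0.19·0.999781 = 0.687876.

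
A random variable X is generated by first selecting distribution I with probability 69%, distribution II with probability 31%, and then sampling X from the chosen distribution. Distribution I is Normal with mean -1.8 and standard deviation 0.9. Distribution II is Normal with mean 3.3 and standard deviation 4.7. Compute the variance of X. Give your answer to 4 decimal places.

Per component, I: μ=-1.8, E[X²]=4.05; II: μ=3.3, E[X²]=32.98.
E[X] = 0.69·-1.8 + 0.31·3.3 = -0.219.
E[X²] = 0.69·4.05 + 0.31·32.98 = 13.0183.
Var(X) = E[X²] − (E[X])² = 13.0183 − 0.047961 = 12.9703.

12.9703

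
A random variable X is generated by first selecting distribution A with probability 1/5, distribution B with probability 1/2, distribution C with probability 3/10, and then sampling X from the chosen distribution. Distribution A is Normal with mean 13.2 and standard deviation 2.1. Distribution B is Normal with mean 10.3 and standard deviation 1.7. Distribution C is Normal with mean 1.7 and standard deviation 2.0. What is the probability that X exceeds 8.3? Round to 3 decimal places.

0.638

Conditional on each component, P(X > 8.3): A: 0.990185; B: 0.880297; C: 0.000483424.
By total probability, P(X > 8.3) = 0.2·0.990185 + 0.5·0.880297 + 0.3·0.000483424 = 0.63833.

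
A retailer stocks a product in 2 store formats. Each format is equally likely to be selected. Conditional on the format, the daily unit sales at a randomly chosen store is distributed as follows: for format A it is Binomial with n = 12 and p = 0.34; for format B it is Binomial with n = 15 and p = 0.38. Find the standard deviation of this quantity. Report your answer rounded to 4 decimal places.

1.9415

Per component, A: μ=4.08, E[X²]=19.3392; B: μ=5.7, E[X²]=36.024.
E[X] = 0.5·4.08 + 0.5·5.7 = 4.89.
E[X²] = 0.5·19.3392 + 0.5·36.024 = 27.6816.
Var(X) = E[X²] − (E[X])² = 27.6816 − 23.9121 = 3.7695.
SD(X) = √3.7695 = 1.94152.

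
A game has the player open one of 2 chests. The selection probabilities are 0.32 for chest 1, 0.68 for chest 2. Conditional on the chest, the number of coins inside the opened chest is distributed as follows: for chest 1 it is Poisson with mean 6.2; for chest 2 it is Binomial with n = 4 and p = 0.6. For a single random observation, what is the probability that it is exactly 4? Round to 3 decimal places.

0.128

Conditional on each chest, P(X = 4): 1: 0.124948; 2: 0.1296.
By total probability, P(X = 4) = 0.32·0.124948 + 0.68·0.1296 = 0.128111.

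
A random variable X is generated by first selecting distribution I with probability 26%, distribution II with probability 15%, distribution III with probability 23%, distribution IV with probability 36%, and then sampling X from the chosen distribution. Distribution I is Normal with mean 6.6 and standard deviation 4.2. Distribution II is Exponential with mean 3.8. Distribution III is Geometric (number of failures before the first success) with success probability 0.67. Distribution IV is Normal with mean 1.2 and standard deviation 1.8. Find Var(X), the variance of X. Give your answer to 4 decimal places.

Per component, I: μ=6.6, E[X²]=61.2; II: μ=3.8, E[X²]=28.88; III: μ=0.492537, E[X²]=0.977723; IV: μ=1.2, E[X²]=4.68.
E[X] = 0.26·6.6 + 0.15·3.8 + 0.23·0.492537 + 0.36·1.2 = 2.83128.
E[X²] = 0.26·61.2 + 0.15·28.88 + 0.23·0.977723 + 0.36·4.68 = 22.1537.
Var(X) = E[X²] − (E[X])² = 22.1537 − 8.01617 = 14.1375.

14.1375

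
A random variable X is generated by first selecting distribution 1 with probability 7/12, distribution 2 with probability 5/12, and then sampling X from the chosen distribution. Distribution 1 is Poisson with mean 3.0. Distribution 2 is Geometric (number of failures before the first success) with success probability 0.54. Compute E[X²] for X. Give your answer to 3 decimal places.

7.960

For each component E[X²] = Var + (mean)², giving 1: 12; 2: 2.30316.
Overall E[X²] = 0.583333·12 + 0.416667·2.30316 = 7.95965.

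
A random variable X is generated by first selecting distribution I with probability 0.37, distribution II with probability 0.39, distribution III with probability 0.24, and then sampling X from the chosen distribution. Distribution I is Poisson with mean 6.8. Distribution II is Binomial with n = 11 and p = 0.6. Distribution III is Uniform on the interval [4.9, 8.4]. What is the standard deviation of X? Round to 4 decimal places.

1.9490

Per component, I: μ=6.8, E[X²]=53.04; II: μ=6.6, E[X²]=46.2; III: μ=6.65, E[X²]=45.2433.
E[X] = 0.37·6.8 + 0.39·6.6 + 0.24·6.65 = 6.686.
E[X²] = 0.37·53.04 + 0.39·46.2 + 0.24·45.2433 = 48.5012.
Var(X) = E[X²] − (E[X])² = 48.5012 − 44.7026 = 3.7986.
SD(X) = √3.7986 = 1.949.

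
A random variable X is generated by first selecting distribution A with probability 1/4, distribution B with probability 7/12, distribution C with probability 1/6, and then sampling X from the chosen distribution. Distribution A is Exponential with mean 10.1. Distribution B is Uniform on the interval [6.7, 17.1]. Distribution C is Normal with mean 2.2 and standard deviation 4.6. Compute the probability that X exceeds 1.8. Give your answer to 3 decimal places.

Conditional on each component, P(X > 1.8): A: 0.83676; B: 1; C: 0.534647.
By total probability, P(X > 1.8) = 0.25·0.83676 + 0.583333·1 + 0.166667·0.534647 = 0.881631.

0.882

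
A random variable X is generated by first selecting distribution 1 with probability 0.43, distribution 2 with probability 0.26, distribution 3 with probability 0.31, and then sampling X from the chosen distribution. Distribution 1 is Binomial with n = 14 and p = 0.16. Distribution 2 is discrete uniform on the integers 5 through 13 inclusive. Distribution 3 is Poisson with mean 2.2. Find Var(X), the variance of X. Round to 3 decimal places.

12.061

Per component, 1: μ=2.24, E[X²]=6.8992; 2: μ=9, E[X²]=87.6667; 3: μ=2.2, E[X²]=7.04.
E[X] = 0.43·2.24 + 0.26·9 + 0.31·2.2 = 3.9852.
E[X²] = 0.43·6.8992 + 0.26·87.6667 + 0.31·7.04 = 27.9424.
Var(X) = E[X²] − (E[X])² = 27.9424 − 15.8818 = 12.0606.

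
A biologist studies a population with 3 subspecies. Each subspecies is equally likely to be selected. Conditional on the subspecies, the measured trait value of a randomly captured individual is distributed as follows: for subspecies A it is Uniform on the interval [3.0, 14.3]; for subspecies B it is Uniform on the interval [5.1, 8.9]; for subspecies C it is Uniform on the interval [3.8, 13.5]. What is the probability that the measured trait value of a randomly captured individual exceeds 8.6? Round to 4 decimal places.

0.3628

Conditional on each subspecies, P(X > 8.6): A: 0.504425; B: 0.0789474; C: 0.505155.
By total probability, P(X > 8.6) = 0.333333·0.504425 + 0.333333·0.0789474 + 0.333333·0.505155 = 0.362842.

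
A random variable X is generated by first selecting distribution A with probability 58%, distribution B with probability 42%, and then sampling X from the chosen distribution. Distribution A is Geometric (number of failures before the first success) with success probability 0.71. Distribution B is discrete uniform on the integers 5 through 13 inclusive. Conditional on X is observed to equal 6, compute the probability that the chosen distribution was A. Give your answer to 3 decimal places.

0.005

Likelihoods P(X=6 | ·): A: 0.000422325; B: 0.111111.
Posterior ∝ prior × likelihood. Numerator for A: 0.58·0.000422325 = 0.000244948.
Normalizing constant: 0.58·0.000422325 + 0.42·0.111111 = 0.0469116.
P(A | observation) = 0.000244948 / 0.0469116 = 0.00522148.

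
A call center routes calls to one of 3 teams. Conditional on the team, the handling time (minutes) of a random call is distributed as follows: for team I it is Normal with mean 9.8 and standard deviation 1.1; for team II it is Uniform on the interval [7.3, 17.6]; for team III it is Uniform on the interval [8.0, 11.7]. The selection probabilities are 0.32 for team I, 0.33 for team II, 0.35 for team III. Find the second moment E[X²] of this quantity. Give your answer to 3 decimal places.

119.545

For each component E[X²] = Var + (mean)², giving I: 97.25; II: 163.843; III: 98.1633.
Overall E[X²] = 0.32·97.25 + 0.33·163.843 + 0.35·98.1633 = 119.545.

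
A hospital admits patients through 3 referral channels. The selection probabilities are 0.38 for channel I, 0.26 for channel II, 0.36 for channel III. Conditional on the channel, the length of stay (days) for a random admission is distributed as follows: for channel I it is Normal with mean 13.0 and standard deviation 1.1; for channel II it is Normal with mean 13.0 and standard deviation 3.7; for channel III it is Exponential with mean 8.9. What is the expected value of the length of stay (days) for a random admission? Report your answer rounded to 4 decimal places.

Component means — I: 13; II: 13; III: 8.9.
E[X] = 0.38·13 + 0.26·13 + 0.36·8.9 = 11.524.

11.5240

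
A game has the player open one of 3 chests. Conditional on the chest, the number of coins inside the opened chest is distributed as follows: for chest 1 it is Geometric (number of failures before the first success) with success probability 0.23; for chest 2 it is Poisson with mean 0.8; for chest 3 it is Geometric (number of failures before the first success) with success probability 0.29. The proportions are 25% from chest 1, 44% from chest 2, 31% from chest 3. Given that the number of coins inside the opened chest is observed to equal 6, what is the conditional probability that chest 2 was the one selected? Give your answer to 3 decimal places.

0.003

Likelihoods P(X=6 | ·): 1: 0.0479371; 2: 0.000163596; 3: 0.0371491.
Posterior ∝ prior × likelihood. Numerator for 2: 0.44·0.000163596 = 7.19821e-05.
Normalizing constant: 0.25·0.0479371 + 0.44·0.000163596 + 0.31·0.0371491 = 0.0235725.
P(2 | observation) = 7.19821e-05 / 0.0235725 = 0.00305365.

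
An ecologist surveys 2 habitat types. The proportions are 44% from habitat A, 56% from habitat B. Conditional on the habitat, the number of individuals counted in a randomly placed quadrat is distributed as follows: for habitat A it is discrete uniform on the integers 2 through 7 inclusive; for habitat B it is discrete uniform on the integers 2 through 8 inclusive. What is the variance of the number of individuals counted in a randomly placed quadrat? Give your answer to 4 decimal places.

Per component, A: μ=4.5, E[X²]=23.1667; B: μ=5, E[X²]=29.
E[X] = 0.44·4.5 + 0.56·5 = 4.78.
E[X²] = 0.44·23.1667 + 0.56·29 = 26.4333.
Var(X) = E[X²] − (E[X])² = 26.4333 − 22.8484 = 3.58493.

3.5849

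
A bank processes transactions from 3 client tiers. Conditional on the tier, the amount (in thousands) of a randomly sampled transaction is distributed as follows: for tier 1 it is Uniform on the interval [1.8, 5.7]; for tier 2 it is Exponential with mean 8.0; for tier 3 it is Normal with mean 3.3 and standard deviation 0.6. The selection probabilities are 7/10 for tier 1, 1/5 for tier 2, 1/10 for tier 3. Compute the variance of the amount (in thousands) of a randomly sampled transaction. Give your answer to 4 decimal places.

Per component, 1: μ=3.75, E[X²]=15.33; 2: μ=8, E[X²]=128; 3: μ=3.3, E[X²]=11.25.
E[X] = 0.7·3.75 + 0.2·8 + 0.1·3.3 = 4.555.
E[X²] = 0.7·15.33 + 0.2·128 + 0.1·11.25 = 37.456.
Var(X) = E[X²] − (E[X])² = 37.456 − 20.748 = 16.708.

16.7080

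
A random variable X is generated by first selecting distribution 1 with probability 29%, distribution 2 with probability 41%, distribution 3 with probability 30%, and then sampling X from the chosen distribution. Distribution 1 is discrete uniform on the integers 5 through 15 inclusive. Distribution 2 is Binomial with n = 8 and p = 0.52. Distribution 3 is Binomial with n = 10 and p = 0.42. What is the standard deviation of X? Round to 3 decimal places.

Per component, 1: μ=10, E[X²]=110; 2: μ=4.16, E[X²]=19.3024; 3: μ=4.2, E[X²]=20.076.
E[X] = 0.29·10 + 0.41·4.16 + 0.3·4.2 = 5.8656.
E[X²] = 0.29·110 + 0.41·19.3024 + 0.3·20.076 = 45.8368.
Var(X) = E[X²] − (E[X])² = 45.8368 − 34.4053 = 11.4315.
SD(X) = √11.4315 = 3.38105.

3.381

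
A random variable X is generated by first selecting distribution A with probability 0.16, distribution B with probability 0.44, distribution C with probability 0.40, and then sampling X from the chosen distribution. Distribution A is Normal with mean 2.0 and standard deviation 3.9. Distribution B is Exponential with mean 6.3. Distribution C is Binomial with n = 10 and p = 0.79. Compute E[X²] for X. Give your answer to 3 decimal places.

63.628

For each component E[X²] = Var + (mean)², giving A: 19.21; B: 79.38; C: 64.069.
Overall E[X²] = 0.16·19.21 + 0.44·79.38 + 0.4·64.069 = 63.6284.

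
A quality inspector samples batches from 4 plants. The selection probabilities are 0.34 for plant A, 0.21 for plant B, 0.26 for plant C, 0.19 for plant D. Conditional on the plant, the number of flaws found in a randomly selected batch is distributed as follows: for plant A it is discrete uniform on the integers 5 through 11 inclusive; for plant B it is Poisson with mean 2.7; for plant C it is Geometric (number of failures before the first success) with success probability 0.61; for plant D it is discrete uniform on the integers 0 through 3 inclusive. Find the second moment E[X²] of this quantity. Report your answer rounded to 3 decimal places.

For each component E[X²] = Var + (mean)², giving A: 68; B: 9.99; C: 1.45687; D: 3.5.
Overall E[X²] = 0.34·68 + 0.21·9.99 + 0.26·1.45687 + 0.19·3.5 = 26.2617.

26.262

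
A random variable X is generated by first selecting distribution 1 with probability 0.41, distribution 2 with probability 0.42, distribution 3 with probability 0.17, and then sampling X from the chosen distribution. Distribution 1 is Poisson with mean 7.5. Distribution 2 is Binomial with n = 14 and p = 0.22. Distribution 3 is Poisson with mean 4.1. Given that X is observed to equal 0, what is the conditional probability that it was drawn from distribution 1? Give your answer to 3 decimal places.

0.014

Likelihoods P(X=0 | ·): 1: 0.000553084; 2: 0.0308549; 3: 0.0165727.
Posterior ∝ prior × likelihood. Numerator for 1: 0.41·0.000553084 = 0.000226765.
Normalizing constant: 0.41·0.000553084 + 0.42·0.0308549 + 0.17·0.0165727 = 0.0160032.
P(1 | observation) = 0.000226765 / 0.0160032 = 0.01417.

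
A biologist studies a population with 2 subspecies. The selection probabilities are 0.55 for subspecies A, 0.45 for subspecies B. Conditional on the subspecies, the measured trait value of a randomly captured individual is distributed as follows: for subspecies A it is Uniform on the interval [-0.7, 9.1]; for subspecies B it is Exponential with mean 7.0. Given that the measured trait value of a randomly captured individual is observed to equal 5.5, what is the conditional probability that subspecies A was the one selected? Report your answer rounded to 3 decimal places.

0.657

Likelihoods f(5.5 | ·): A: 0.102041; B: 0.0651134.
Posterior ∝ prior × likelihood. Numerator for A: 0.55·0.102041 = 0.0561224.
Normalizing constant: 0.55·0.102041 + 0.45·0.0651134 = 0.0854235.
P(A | observation) = 0.0561224 / 0.0854235 = 0.656991.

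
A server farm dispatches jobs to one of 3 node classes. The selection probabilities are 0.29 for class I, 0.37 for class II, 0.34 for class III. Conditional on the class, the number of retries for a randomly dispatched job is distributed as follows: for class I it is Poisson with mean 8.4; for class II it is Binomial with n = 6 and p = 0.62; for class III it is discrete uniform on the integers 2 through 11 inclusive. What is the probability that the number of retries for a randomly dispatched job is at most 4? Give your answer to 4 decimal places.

Conditional on each class, P(X ≤ 4): I: 0.0789083; II: 0.734321; III: 0.3.
By total probability, P(X ≤ 4) = 0.29·0.0789083 + 0.37·0.734321 + 0.34·0.3 = 0.396582.

0.3966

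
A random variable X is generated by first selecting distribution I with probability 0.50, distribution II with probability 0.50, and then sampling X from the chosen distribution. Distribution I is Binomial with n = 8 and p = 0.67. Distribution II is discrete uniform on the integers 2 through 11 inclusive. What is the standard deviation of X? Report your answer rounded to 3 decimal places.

2.310

Per component, I: μ=5.36, E[X²]=30.4984; II: μ=6.5, E[X²]=50.5.
E[X] = 0.5·5.36 + 0.5·6.5 = 5.93.
E[X²] = 0.5·30.4984 + 0.5·50.5 = 40.4992.
Var(X) = E[X²] − (E[X])² = 40.4992 − 35.1649 = 5.3343.
SD(X) = √5.3343 = 2.30961.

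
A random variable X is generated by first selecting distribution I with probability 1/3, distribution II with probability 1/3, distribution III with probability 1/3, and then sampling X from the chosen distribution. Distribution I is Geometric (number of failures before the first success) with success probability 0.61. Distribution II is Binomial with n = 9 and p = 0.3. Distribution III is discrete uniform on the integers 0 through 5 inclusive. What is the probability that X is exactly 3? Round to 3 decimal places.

0.157

Conditional on each component, P(X = 3): I: 0.0361846; II: 0.266828; III: 0.166667.
By total probability, P(X = 3) = 0.333333·0.0361846 + 0.333333·0.266828 + 0.333333·0.166667 = 0.15656.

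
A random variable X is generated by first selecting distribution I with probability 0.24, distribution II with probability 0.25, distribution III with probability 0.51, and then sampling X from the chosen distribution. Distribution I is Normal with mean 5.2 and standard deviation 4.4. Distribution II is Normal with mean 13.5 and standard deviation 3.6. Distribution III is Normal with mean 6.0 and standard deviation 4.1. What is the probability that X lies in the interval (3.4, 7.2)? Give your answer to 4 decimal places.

Conditional on each component, P(3.4 < X < 7.2): I: 0.334045; II: 0.0375477; III: 0.352125.
By total probability, P(3.4 < X < 7.2) = 0.24·0.334045 + 0.25·0.0375477 + 0.51·0.352125 = 0.269142.

0.2691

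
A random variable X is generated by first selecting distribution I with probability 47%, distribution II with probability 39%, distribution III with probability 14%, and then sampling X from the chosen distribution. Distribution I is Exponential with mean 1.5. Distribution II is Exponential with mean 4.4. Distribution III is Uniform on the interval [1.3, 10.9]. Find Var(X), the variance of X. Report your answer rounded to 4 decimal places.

12.7748

Per component, I: μ=1.5, E[X²]=4.5; II: μ=4.4, E[X²]=38.72; III: μ=6.1, E[X²]=44.89.
E[X] = 0.47·1.5 + 0.39·4.4 + 0.14·6.1 = 3.275.
E[X²] = 0.47·4.5 + 0.39·38.72 + 0.14·44.89 = 23.5004.
Var(X) = E[X²] − (E[X])² = 23.5004 − 10.7256 = 12.7748.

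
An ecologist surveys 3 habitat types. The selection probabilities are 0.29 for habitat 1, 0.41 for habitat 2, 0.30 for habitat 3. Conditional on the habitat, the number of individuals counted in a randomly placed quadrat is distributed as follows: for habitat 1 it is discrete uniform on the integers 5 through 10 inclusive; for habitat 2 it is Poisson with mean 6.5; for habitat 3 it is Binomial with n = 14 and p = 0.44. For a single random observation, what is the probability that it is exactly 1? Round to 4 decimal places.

Conditional on each habitat, P(X = 1): 1: 0; 2: 0.00977235; 3: 0.00328114.
By total probability, P(X = 1) = 0.29·0 + 0.41·0.00977235 + 0.3·0.00328114 = 0.00499101.

0.0050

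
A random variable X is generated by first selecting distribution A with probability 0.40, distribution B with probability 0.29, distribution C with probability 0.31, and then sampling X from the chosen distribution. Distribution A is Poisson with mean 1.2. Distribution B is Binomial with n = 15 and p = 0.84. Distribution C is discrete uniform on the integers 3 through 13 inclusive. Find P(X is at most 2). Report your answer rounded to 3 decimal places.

Conditional on each component, P(X ≤ 2): A: 0.879487; B: 3.42857e-09; C: 0.
By total probability, P(X ≤ 2) = 0.4·0.879487 + 0.29·3.42857e-09 + 0.31·0 = 0.351795.

0.352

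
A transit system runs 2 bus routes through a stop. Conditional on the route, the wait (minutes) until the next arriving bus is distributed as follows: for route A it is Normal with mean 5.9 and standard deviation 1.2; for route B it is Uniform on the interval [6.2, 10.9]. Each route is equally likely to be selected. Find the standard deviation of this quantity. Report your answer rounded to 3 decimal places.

1.843

Per component, A: μ=5.9, E[X²]=36.25; B: μ=8.55, E[X²]=74.9433.
E[X] = 0.5·5.9 + 0.5·8.55 = 7.225.
E[X²] = 0.5·36.25 + 0.5·74.9433 = 55.5967.
Var(X) = E[X²] − (E[X])² = 55.5967 − 52.2006 = 3.39604.
SD(X) = √3.39604 = 1.84284.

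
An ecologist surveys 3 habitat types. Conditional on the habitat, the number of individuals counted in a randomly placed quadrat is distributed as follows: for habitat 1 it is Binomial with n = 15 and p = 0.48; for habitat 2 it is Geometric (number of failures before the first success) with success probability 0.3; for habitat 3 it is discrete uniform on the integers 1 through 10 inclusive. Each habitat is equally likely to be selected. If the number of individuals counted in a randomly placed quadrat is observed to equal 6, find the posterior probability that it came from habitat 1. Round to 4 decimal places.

0.5571

Likelihoods P(X=6 | ·): 1: 0.170169; 2: 0.0352947; 3: 0.1.
Posterior ∝ prior × likelihood. Numerator for 1: 0.333333·0.170169 = 0.0567232.
Normalizing constant: 0.333333·0.170169 + 0.333333·0.0352947 + 0.333333·0.1 = 0.101821.
P(1 | observation) = 0.0567232 / 0.101821 = 0.557085.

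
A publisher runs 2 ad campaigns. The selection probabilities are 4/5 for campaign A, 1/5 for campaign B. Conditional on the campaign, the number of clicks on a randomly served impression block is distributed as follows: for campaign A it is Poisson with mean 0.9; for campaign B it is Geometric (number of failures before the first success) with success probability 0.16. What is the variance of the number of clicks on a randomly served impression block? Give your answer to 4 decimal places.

Per component, A: μ=0.9, E[X²]=1.71; B: μ=5.25, E[X²]=60.375.
E[X] = 0.8·0.9 + 0.2·5.25 = 1.77.
E[X²] = 0.8·1.71 + 0.2·60.375 = 13.443.
Var(X) = E[X²] − (E[X])² = 13.443 − 3.1329 = 10.3101.

10.3101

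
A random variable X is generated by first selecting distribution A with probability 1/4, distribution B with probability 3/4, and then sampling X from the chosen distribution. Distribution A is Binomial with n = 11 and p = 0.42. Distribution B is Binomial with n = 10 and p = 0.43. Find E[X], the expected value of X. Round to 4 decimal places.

Component means — A: 4.62; B: 4.3.
E[X] = 0.25·4.62 + 0.75·4.3 = 4.38.

4.3800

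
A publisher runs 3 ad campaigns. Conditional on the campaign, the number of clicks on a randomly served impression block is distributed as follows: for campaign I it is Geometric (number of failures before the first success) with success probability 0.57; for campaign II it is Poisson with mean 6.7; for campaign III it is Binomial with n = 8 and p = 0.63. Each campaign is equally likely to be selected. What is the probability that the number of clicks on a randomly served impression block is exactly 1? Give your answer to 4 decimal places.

0.0860

Conditional on each campaign, P(X = 1): I: 0.2451; II: 0.00824711; III: 0.00478457.
By total probability, P(X = 1) = 0.333333·0.2451 + 0.333333·0.00824711 + 0.333333·0.00478457 = 0.0860439.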